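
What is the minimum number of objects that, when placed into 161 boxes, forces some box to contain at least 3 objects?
n = (3 − 1)·161 + 1 = 323

By the generalised pigeonhole principle, to guarantee some box contains ≥ r objects we need more than (r − 1) · k objects total. Threshold: n = (r − 1) · k + 1. With r = 3 and k = 161: n = 2 · 161 + 1 = 322 + 1 = 323. For n = 322 = 2 · 161, we can put exactly 2 objects in every box, avoiding 3 in any single one — so 323 is tight.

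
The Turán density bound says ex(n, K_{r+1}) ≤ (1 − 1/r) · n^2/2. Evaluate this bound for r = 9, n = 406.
Turán density bound = (8/9) · 406^2/2 = 659344/9 ≈ 73260.4444

Turán's theorem: ex(n, K_{r+1}) is achieved by the complete r-partite Turán graph T(n, r) with parts as balanced as possible, and is at most (1 − 1/r) · n^2/2. For r = 9, n = 406: the density bound is (8/9) · 164836/2 = 659344/9 ≈ 73260.4444. The integer-valued extremum is e(T(406, 9)) = 73260, which is strictly less than the density bound 659344/9 since 9 ∤ 406 (the parts of T(406, 9) cannot all be equal).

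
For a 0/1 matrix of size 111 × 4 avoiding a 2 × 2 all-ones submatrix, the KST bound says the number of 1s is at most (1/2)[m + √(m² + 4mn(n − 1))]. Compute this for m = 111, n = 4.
z(111, 4; 2, 2) ≤ (1/2)[111 + √(111² + 4·111·4·3)] = (1/2)[111 + √17649] = 121.9248

Kővári–Sós–Turán: let r_1, ..., r_111 be the row sums and z = Σ r_i the total number of 1s. Each pair of columns can share at most one row with both entries 1 (else a 2×2 all-ones block appears), so Σ_i C(r_i, 2) ≤ C(4, 2) = 6. By convexity Σ_i C(r_i, 2) ≥ 111·C(z/111, 2) = z(z − 111)/(2·111), giving z² − 111z − 111·4·3 ≤ 0 and hence z ≤ (1/2)[111 + √(12321 + 4·1332)] = (1/2)[111 + √17649] ≈ (1/2)(111 + 132.8495) = 121.9248.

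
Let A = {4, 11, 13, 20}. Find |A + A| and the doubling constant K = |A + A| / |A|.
K = |A + A| / |A| = 9/4

Enumerate A + A = {a + b : a, b ∈ A}. With |A| = 4, there are |A|^2 = 16 ordered sum pairs; collecting distinct values, A + A = {8, 15, 17, 22, 24, 26, 31, 33, 40}, so |A + A| = 9. Thus K = 9/4. For comparison, the minimum possible |A + A| over all 4-element sets is 2·4 − 1 = 7 (so min K = 7/4), attained only by arithmetic progressions.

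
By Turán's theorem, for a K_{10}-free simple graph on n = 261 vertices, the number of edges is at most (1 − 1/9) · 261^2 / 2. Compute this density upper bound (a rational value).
Turán density bound = (8/9) · 261^2/2 = 30276

Turán's theorem: ex(n, K_{r+1}) is achieved by the complete r-partite Turán graph T(n, r) with parts as balanced as possible, and is at most (1 − 1/r) · n^2/2. For r = 9, n = 261: the density bound is (8/9) · 68121/2 = 30276. Since 9 ∣ 261, the Turán graph T(261, 9) has parts of equal size 29, and its edge count e(T(261, 9)) = 30276 attains the density bound exactly.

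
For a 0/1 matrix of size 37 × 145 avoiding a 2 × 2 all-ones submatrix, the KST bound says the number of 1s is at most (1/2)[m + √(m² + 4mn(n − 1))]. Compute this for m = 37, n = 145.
z(37, 145; 2, 2) ≤ (1/2)[37 + √(37² + 4·37·145·144)] = (1/2)[37 + √3091609] = 897.6486

Kővári–Sós–Turán: let r_1, ..., r_37 be the row sums and z = Σ r_i the total number of 1s. Each pair of columns can share at most one row with both entries 1 (else a 2×2 all-ones block appears), so Σ_i C(r_i, 2) ≤ C(145, 2) = 10440. By convexity Σ_i C(r_i, 2) ≥ 37·C(z/37, 2) = z(z − 37)/(2·37), giving z² − 37z − 37·145·144 ≤ 0 and hence z ≤ (1/2)[37 + √(1369 + 4·772560)] = (1/2)[37 + √3091609] ≈ (1/2)(37 + 1758.2972) = 897.6486.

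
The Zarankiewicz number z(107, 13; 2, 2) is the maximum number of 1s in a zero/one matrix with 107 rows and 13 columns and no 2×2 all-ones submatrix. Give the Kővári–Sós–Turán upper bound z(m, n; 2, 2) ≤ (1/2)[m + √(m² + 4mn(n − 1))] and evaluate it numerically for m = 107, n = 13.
z(107, 13; 2, 2) ≤ (1/2)[107 + √(107² + 4·107·13·12)] = (1/2)[107 + √78217] = 193.3365

Kővári–Sós–Turán: let r_1, ..., r_107 be the row sums and z = Σ r_i the total number of 1s. Each pair of columns can share at most one row with both entries 1 (else a 2×2 all-ones block appears), so Σ_i C(r_i, 2) ≤ C(13, 2) = 78. By convexity Σ_i C(r_i, 2) ≥ 107·C(z/107, 2) = z(z − 107)/(2·107), giving z² − 107z − 107·13·12 ≤ 0 and hence z ≤ (1/2)[107 + √(11449 + 4·16692)] = (1/2)[107 + √78217] ≈ (1/2)(107 + 279.673) = 193.3365.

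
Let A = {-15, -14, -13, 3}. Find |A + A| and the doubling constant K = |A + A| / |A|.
K = |A + A| / |A| = 9/4

Enumerate A + A = {a + b : a, b ∈ A}. With |A| = 4, there are |A|^2 = 16 ordered sum pairs; collecting distinct values, A + A = {-30, -29, -28, -27, -26, -12, -11, -10, 6}, so |A + A| = 9. Thus K = 9/4. For comparison, the minimum possible |A + A| over all 4-element sets is 2·4 − 1 = 7 (so min K = 7/4), attained only by arithmetic progressions.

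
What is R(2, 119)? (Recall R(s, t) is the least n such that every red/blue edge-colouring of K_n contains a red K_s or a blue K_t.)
R(2, 119) = 119

R(2, k) = k for all k ≥ 2: in a 2-colouring of K_k, either some edge is red (a red K_2) or all edges are blue (a blue K_k). And K_{118} coloured all-blue has no blue K_119, so R(2, 119) > 118. Hence R(2, 119) = 119.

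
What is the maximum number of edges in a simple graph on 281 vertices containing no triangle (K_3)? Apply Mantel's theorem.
ex(281, K_3) = ⌊281^2/4⌋ = 19740

Mantel (1907): a triangle-free graph on n vertices has at most ⌊n^2/4⌋ edges, with equality for the complete bipartite graph K_{⌊n/2⌋, ⌈n/2⌉}. For n = 281: ⌊281^2/4⌋ = ⌊78961/4⌋ = 19740. The extremal graph is K_{140, 141}, which has 140·141 = 19740 edges.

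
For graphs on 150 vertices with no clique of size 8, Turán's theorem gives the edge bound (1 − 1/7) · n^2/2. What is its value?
Turán density bound = (6/7) · 150^2/2 = 67500/7 ≈ 9642.8571

Turán's theorem: ex(n, K_{r+1}) is achieved by the complete r-partite Turán graph T(n, r) with parts as balanced as possible, and is at most (1 − 1/r) · n^2/2. For r = 7, n = 150: the density bound is (6/7) · 22500/2 = 67500/7 ≈ 9642.8571. The integer-valued extremum is e(T(150, 7)) = 9642, which is strictly less than the density bound 67500/7 since 7 ∤ 150 (the parts of T(150, 7) cannot all be equal).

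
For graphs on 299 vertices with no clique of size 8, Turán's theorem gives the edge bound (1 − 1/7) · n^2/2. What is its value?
Turán density bound = (6/7) · 299^2/2 = 268203/7 ≈ 38314.7143

Turán's theorem: ex(n, K_{r+1}) is achieved by the complete r-partite Turán graph T(n, r) with parts as balanced as possible, and is at most (1 − 1/r) · n^2/2. For r = 7, n = 299: the density bound is (6/7) · 89401/2 = 268203/7 ≈ 38314.7143. The integer-valued extremum is e(T(299, 7)) = 38314, which is strictly less than the density bound 268203/7 since 7 ∤ 299 (the parts of T(299, 7) cannot all be equal).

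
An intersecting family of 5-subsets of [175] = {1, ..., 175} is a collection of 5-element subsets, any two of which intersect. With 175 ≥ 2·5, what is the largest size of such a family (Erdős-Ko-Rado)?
max |F| = C(174, 4) = 36890001

The Erdős-Ko-Rado theorem states: for n ≥ 2k, an intersecting family of k-subsets of an n-element set has size at most C(n − 1, k − 1), with equality for 'star' families {A ⊆ [n] : |A| = k, i ∈ A} (fix an element i). For n = 175, k = 5: C(174, 4) = 36890001.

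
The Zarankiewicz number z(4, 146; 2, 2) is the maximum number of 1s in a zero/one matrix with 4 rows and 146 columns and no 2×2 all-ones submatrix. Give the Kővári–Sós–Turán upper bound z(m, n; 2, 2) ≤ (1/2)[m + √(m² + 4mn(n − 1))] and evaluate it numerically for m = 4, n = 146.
z(4, 146; 2, 2) ≤ (1/2)[4 + √(4² + 4·4·146·145)] = (1/2)[4 + √338736] = 293.0052

Kővári–Sós–Turán: let r_1, ..., r_4 be the row sums and z = Σ r_i the total number of 1s. Each pair of columns can share at most one row with both entries 1 (else a 2×2 all-ones block appears), so Σ_i C(r_i, 2) ≤ C(146, 2) = 10585. By convexity Σ_i C(r_i, 2) ≥ 4·C(z/4, 2) = z(z − 4)/(2·4), giving z² − 4z − 4·146·145 ≤ 0 and hence z ≤ (1/2)[4 + √(16 + 4·84680)] = (1/2)[4 + √338736] ≈ (1/2)(4 + 582.0103) = 293.0052.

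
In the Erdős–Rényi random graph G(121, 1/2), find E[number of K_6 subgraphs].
E[# K_6] = C(121, 6) · (1/2)^C(6, 2) = 3843323484 / 2^15 = 960830871/8192 ≈ 117288.924683

For each 6-subset S of vertices (there are C(121, 6) = 3843323484 such S), let X_S = 1 if S induces a K_6 (all C(6, 2) = 15 edges present). Then P(X_S = 1) = (1/2)^15 = 1/32768. By linearity of expectation, E[# K_6] = C(121, 6) · (1/2)^15 = 3843323484 / 32768 = 960830871/8192 ≈ 117288.924683.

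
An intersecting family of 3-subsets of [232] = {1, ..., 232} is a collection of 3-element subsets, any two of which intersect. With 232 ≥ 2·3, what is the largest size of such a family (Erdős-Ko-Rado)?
max |F| = C(231, 2) = 26565

The Erdős-Ko-Rado theorem states: for n ≥ 2k, an intersecting family of k-subsets of an n-element set has size at most C(n − 1, k − 1), with equality for 'star' families {A ⊆ [n] : |A| = k, i ∈ A} (fix an element i). For n = 232, k = 3: C(231, 2) = 26565.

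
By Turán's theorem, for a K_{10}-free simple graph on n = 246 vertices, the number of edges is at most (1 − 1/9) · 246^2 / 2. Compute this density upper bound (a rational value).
Turán density bound = (8/9) · 246^2/2 = 26896

Turán's theorem: ex(n, K_{r+1}) is achieved by the complete r-partite Turán graph T(n, r) with parts as balanced as possible, and is at most (1 − 1/r) · n^2/2. For r = 9, n = 246: the density bound is (8/9) · 60516/2 = 26896. The integer-valued extremum is e(T(246, 9)) = 26895, which is strictly less than the density bound 26896 since 9 ∤ 246 (the parts of T(246, 9) cannot all be equal).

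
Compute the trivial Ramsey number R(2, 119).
R(2, 119) = 119

R(2, k) = k for all k ≥ 2: in a 2-colouring of K_k, either some edge is red (a red K_2) or all edges are blue (a blue K_k). And K_{118} coloured all-blue has no blue K_119, so R(2, 119) > 118. Hence R(2, 119) = 119.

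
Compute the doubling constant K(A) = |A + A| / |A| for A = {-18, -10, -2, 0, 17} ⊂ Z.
K = |A + A| / |A| = 14/5

Enumerate A + A = {a + b : a, b ∈ A}. With |A| = 5, there are |A|^2 = 25 ordered sum pairs; collecting distinct values, A + A = {-36, -28, -20, -18, -12, -10, -4, -2, -1, 0, 7, 15, 17, 34}, so |A + A| = 14. Thus K = 14/5. For comparison, the minimum possible |A + A| over all 5-element sets is 2·5 − 1 = 9 (so min K = 9/5), attained only by arithmetic progressions.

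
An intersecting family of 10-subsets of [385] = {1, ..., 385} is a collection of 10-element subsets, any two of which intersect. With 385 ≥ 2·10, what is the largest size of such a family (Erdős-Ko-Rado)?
max |F| = C(384, 9) = 455196700703112576

The Erdős-Ko-Rado theorem states: for n ≥ 2k, an intersecting family of k-subsets of an n-element set has size at most C(n − 1, k − 1), with equality for 'star' families {A ⊆ [n] : |A| = k, i ∈ A} (fix an element i). For n = 385, k = 10: C(384, 9) = 455196700703112576.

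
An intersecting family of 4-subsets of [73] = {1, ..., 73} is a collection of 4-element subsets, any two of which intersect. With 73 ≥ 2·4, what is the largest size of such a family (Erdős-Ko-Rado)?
max |F| = C(72, 3) = 59640

Erdős-Ko-Rado (1961): when n ≥ 2k, max |F| = C(n−1, k−1). The bound is attained by the star {A : i ∈ A} for any fixed i ∈ [n]. Here C(73−1, 4−1) = C(72, 3) = 59640.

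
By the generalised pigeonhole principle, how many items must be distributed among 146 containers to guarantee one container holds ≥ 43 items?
n = (43 − 1)·146 + 1 = 6133

By the generalised pigeonhole principle, to guarantee some box contains ≥ r objects we need more than (r − 1) · k objects total. Threshold: n = (r − 1) · k + 1. With r = 43 and k = 146: n = 42 · 146 + 1 = 6132 + 1 = 6133. For n = 6132 = 42 · 146, we can put exactly 42 objects in every box, avoiding 43 in any single one — so 6133 is tight.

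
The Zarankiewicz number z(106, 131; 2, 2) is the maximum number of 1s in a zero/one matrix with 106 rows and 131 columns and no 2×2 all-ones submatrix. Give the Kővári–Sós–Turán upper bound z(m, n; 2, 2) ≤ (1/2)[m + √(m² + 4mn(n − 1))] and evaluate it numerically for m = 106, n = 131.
z(106, 131; 2, 2) ≤ (1/2)[106 + √(106² + 4·106·131·130)] = (1/2)[106 + √7231956] = 1397.6148

Kővári–Sós–Turán: let r_1, ..., r_106 be the row sums and z = Σ r_i the total number of 1s. Each pair of columns can share at most one row with both entries 1 (else a 2×2 all-ones block appears), so Σ_i C(r_i, 2) ≤ C(131, 2) = 8515. By convexity Σ_i C(r_i, 2) ≥ 106·C(z/106, 2) = z(z − 106)/(2·106), giving z² − 106z − 106·131·130 ≤ 0 and hence z ≤ (1/2)[106 + √(11236 + 4·1805180)] = (1/2)[106 + √7231956] ≈ (1/2)(106 + 2689.2296) = 1397.6148.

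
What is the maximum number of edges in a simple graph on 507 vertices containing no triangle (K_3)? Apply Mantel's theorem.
ex(507, K_3) = ⌊507^2/4⌋ = 64262

Mantel (1907): a triangle-free graph on n vertices has at most ⌊n^2/4⌋ edges, with equality for the complete bipartite graph K_{⌊n/2⌋, ⌈n/2⌉}. For n = 507: ⌊507^2/4⌋ = ⌊257049/4⌋ = 64262. The extremal graph is K_{253, 254}, which has 253·254 = 64262 edges.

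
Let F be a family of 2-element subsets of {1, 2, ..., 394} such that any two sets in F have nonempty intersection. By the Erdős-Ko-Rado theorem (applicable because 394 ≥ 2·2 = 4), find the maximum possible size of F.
max |F| = C(393, 1) = 393

The Erdős-Ko-Rado theorem states: for n ≥ 2k, an intersecting family of k-subsets of an n-element set has size at most C(n − 1, k − 1), with equality for 'star' families {A ⊆ [n] : |A| = k, i ∈ A} (fix an element i). For n = 394, k = 2: C(393, 1) = 393.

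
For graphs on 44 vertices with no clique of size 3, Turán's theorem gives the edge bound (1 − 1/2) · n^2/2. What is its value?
Turán density bound = (1/2) · 44^2/2 = 484

Turán's theorem: ex(n, K_{r+1}) is achieved by the complete r-partite Turán graph T(n, r) with parts as balanced as possible, and is at most (1 − 1/r) · n^2/2. For r = 2, n = 44: the density bound is (1/2) · 1936/2 = 484. Since 2 ∣ 44, the Turán graph T(44, 2) has parts of equal size 22, and its edge count e(T(44, 2)) = 484 attains the density bound exactly.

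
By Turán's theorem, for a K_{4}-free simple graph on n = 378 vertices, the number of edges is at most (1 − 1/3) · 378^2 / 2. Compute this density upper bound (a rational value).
Turán density bound = (2/3) · 378^2/2 = 47628

Turán's theorem: ex(n, K_{r+1}) is achieved by the complete r-partite Turán graph T(n, r) with parts as balanced as possible, and is at most (1 − 1/r) · n^2/2. For r = 3, n = 378: the density bound is (2/3) · 142884/2 = 47628. Since 3 ∣ 378, the Turán graph T(378, 3) has parts of equal size 126, and its edge count e(T(378, 3)) = 47628 attains the density bound exactly.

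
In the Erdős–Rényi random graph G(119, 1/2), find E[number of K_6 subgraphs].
E[# K_6] = C(119, 6) · (1/2)^C(6, 2) = 3470108187 / 2^15 ≈ 105899.297699

For each 6-subset S of vertices (there are C(119, 6) = 3470108187 such S), let X_S = 1 if S induces a K_6 (all C(6, 2) = 15 edges present). Then P(X_S = 1) = (1/2)^15 = 1/32768. By linearity of expectation, E[# K_6] = C(119, 6) · (1/2)^15 = 3470108187 / 32768 ≈ 105899.297699.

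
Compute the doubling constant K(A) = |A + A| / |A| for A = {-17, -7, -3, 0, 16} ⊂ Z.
K = |A + A| / |A| = 15/5 = 3

Enumerate A + A = {a + b : a, b ∈ A}. With |A| = 5, there are |A|^2 = 25 ordered sum pairs; collecting distinct values, A + A = {-34, -24, -20, -17, -14, -10, -7, -6, -3, -1, 0, 9, 13, 16, 32}, so |A + A| = 15. Thus K = 15/5 = 3. For comparison, the minimum possible |A + A| over all 5-element sets is 2·5 − 1 = 9 (so min K = 9/5), attained only by arithmetic progressions.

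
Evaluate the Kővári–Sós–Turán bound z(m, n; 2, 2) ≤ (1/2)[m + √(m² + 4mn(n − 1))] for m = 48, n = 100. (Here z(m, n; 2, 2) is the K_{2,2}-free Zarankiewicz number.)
z(48, 100; 2, 2) ≤ (1/2)[48 + √(48² + 4·48·100·99)] = (1/2)[48 + √1903104] = 713.7652

Kővári–Sós–Turán: let r_1, ..., r_48 be the row sums and z = Σ r_i the total number of 1s. Each pair of columns can share at most one row with both entries 1 (else a 2×2 all-ones block appears), so Σ_i C(r_i, 2) ≤ C(100, 2) = 4950. By convexity Σ_i C(r_i, 2) ≥ 48·C(z/48, 2) = z(z − 48)/(2·48), giving z² − 48z − 48·100·99 ≤ 0 and hence z ≤ (1/2)[48 + √(2304 + 4·475200)] = (1/2)[48 + √1903104] ≈ (1/2)(48 + 1379.5304) = 713.7652.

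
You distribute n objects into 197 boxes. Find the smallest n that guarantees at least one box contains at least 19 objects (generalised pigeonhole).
n = (19 − 1)·197 + 1 = 3547

By the generalised pigeonhole principle, to guarantee some box contains ≥ r objects we need more than (r − 1) · k objects total. Threshold: n = (r − 1) · k + 1. With r = 19 and k = 197: n = 18 · 197 + 1 = 3546 + 1 = 3547. For n = 3546 = 18 · 197, we can put exactly 18 objects in every box, avoiding 19 in any single one — so 3547 is tight.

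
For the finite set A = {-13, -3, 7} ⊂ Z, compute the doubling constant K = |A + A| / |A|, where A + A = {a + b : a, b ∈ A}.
K = |A + A| / |A| = 5/3

Enumerate A + A = {a + b : a, b ∈ A}. With |A| = 3, there are |A|^2 = 9 ordered sum pairs; collecting distinct values, A + A = {-26, -16, -6, 4, 14}, so |A + A| = 5. Thus K = 5/3. Here |A + A| = 2|A| − 1 = 5, the minimum possible — so K = 5/3 is minimal, which holds iff A is an arithmetic progression.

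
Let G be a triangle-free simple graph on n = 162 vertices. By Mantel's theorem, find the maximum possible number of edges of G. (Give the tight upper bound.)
ex(162, K_3) = ⌊162^2/4⌋ = 6561

Mantel (1907): a triangle-free graph on n vertices has at most ⌊n^2/4⌋ edges, with equality for the complete bipartite graph K_{⌊n/2⌋, ⌈n/2⌉}. For n = 162: ⌊162^2/4⌋ = ⌊26244/4⌋ = 6561. The extremal graph is K_{81, 81}, which has 81·81 = 6561 edges.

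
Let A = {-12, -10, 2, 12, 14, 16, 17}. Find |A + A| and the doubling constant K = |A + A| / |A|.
K = |A + A| / |A| = 24/7

Enumerate A + A = {a + b : a, b ∈ A}. With |A| = 7, there are |A|^2 = 49 ordered sum pairs; collecting distinct values, A + A = {-24, -22, -20, -10, -8, 0, 2, 4, 5, 6, 7, 14, 16, 18, 19, 24, 26, 28, 29, 30, 31, 32, 33, 34}, so |A + A| = 24. Thus K = 24/7. For comparison, the minimum possible |A + A| over all 7-element sets is 2·7 − 1 = 13 (so min K = 13/7), attained only by arithmetic progressions.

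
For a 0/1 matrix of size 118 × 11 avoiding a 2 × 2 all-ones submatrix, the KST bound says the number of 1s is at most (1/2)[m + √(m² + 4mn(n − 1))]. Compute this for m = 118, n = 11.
z(118, 11; 2, 2) ≤ (1/2)[118 + √(118² + 4·118·11·10)] = (1/2)[118 + √65844] = 187.3004

Kővári–Sós–Turán: let r_1, ..., r_118 be the row sums and z = Σ r_i the total number of 1s. Each pair of columns can share at most one row with both entries 1 (else a 2×2 all-ones block appears), so Σ_i C(r_i, 2) ≤ C(11, 2) = 55. By convexity Σ_i C(r_i, 2) ≥ 118·C(z/118, 2) = z(z − 118)/(2·118), giving z² − 118z − 118·11·10 ≤ 0 and hence z ≤ (1/2)[118 + √(13924 + 4·12980)] = (1/2)[118 + √65844] ≈ (1/2)(118 + 256.6009) = 187.3004.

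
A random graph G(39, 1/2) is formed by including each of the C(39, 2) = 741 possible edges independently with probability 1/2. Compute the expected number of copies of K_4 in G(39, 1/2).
E[# K_4] = C(39, 4) · (1/2)^C(4, 2) = 82251 / 2^6 = 1285.171875

For each 4-subset S of vertices (there are C(39, 4) = 82251 such S), let X_S = 1 if S induces a K_4 (all C(4, 2) = 6 edges present). Then P(X_S = 1) = (1/2)^6 = 1/64. By linearity of expectation, E[# K_4] = C(39, 4) · (1/2)^6 = 82251 / 64 = 1285.171875.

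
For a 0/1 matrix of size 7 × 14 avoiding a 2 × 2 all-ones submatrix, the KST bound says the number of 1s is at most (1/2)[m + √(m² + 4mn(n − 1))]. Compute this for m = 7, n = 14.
z(7, 14; 2, 2) ≤ (1/2)[7 + √(7² + 4·7·14·13)] = (1/2)[7 + √5145] = 39.3643

Kővári–Sós–Turán: let r_1, ..., r_7 be the row sums and z = Σ r_i the total number of 1s. Each pair of columns can share at most one row with both entries 1 (else a 2×2 all-ones block appears), so Σ_i C(r_i, 2) ≤ C(14, 2) = 91. By convexity Σ_i C(r_i, 2) ≥ 7·C(z/7, 2) = z(z − 7)/(2·7), giving z² − 7z − 7·14·13 ≤ 0 and hence z ≤ (1/2)[7 + √(49 + 4·1274)] = (1/2)[7 + √5145] ≈ (1/2)(7 + 71.7287) = 39.3643.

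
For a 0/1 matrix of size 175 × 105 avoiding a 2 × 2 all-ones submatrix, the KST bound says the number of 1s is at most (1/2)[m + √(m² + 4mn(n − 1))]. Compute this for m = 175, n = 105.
z(175, 105; 2, 2) ≤ (1/2)[175 + √(175² + 4·175·105·104)] = (1/2)[175 + √7674625] = 1472.6557

Kővári–Sós–Turán: let r_1, ..., r_175 be the row sums and z = Σ r_i the total number of 1s. Each pair of columns can share at most one row with both entries 1 (else a 2×2 all-ones block appears), so Σ_i C(r_i, 2) ≤ C(105, 2) = 5460. By convexity Σ_i C(r_i, 2) ≥ 175·C(z/175, 2) = z(z − 175)/(2·175), giving z² − 175z − 175·105·104 ≤ 0 and hence z ≤ (1/2)[175 + √(30625 + 4·1911000)] = (1/2)[175 + √7674625] ≈ (1/2)(175 + 2770.3114) = 1472.6557.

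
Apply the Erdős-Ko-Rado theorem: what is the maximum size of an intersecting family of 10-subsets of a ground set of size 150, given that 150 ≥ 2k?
max |F| = C(149, 9) = 77970286548154

Erdős-Ko-Rado (1961): when n ≥ 2k, max |F| = C(n−1, k−1). The bound is attained by the star {A : i ∈ A} for any fixed i ∈ [n]. Here C(150−1, 10−1) = C(149, 9) = 77970286548154.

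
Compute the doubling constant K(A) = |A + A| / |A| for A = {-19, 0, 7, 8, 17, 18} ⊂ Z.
K = |A + A| / |A| = 20/6 = 10/3

Enumerate A + A = {a + b : a, b ∈ A}. With |A| = 6, there are |A|^2 = 36 ordered sum pairs; collecting distinct values, A + A = {-38, -19, -12, -11, -2, -1, 0, 7, 8, 14, 15, 16, 17, 18, 24, 25, 26, 34, 35, 36}, so |A + A| = 20. Thus K = 20/6 = 10/3. For comparison, the minimum possible |A + A| over all 6-element sets is 2·6 − 1 = 11 (so min K = 11/6), attained only by arithmetic progressions.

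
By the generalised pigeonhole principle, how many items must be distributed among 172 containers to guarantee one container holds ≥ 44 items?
n = (44 − 1)·172 + 1 = 7397

By the generalised pigeonhole principle, to guarantee some box contains ≥ r objects we need more than (r − 1) · k objects total. Threshold: n = (r − 1) · k + 1. With r = 44 and k = 172: n = 43 · 172 + 1 = 7396 + 1 = 7397. For n = 7396 = 43 · 172, we can put exactly 43 objects in every box, avoiding 44 in any single one — so 7397 is tight.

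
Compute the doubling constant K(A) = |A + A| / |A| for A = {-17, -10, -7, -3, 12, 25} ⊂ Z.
K = |A + A| / |A| = 20/6 = 10/3

Enumerate A + A = {a + b : a, b ∈ A}. With |A| = 6, there are |A|^2 = 36 ordered sum pairs; collecting distinct values, A + A = {-34, -27, -24, -20, -17, -14, -13, -10, -6, -5, 2, 5, 8, 9, 15, 18, 22, 24, 37, 50}, so |A + A| = 20. Thus K = 20/6 = 10/3. For comparison, the minimum possible |A + A| over all 6-element sets is 2·6 − 1 = 11 (so min K = 11/6), attained only by arithmetic progressions.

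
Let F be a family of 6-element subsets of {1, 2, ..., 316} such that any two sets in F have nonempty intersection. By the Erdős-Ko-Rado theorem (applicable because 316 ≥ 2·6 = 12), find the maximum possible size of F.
max |F| = C(315, 5) = 25033309938

The Erdős-Ko-Rado theorem states: for n ≥ 2k, an intersecting family of k-subsets of an n-element set has size at most C(n − 1, k − 1), with equality for 'star' families {A ⊆ [n] : |A| = k, i ∈ A} (fix an element i). For n = 316, k = 6: C(315, 5) = 25033309938.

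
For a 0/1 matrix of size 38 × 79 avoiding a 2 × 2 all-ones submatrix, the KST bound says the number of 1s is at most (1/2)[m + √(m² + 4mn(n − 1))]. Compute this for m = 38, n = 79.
z(38, 79; 2, 2) ≤ (1/2)[38 + √(38² + 4·38·79·78)] = (1/2)[38 + √938068] = 503.2696

Kővári–Sós–Turán: let r_1, ..., r_38 be the row sums and z = Σ r_i the total number of 1s. Each pair of columns can share at most one row with both entries 1 (else a 2×2 all-ones block appears), so Σ_i C(r_i, 2) ≤ C(79, 2) = 3081. By convexity Σ_i C(r_i, 2) ≥ 38·C(z/38, 2) = z(z − 38)/(2·38), giving z² − 38z − 38·79·78 ≤ 0 and hence z ≤ (1/2)[38 + √(1444 + 4·234156)] = (1/2)[38 + √938068] ≈ (1/2)(38 + 968.5391) = 503.2696.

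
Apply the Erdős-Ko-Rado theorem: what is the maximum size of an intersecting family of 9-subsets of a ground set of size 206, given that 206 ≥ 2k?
max |F| = C(205, 8) = 67368244751775

Erdős-Ko-Rado (1961): when n ≥ 2k, max |F| = C(n−1, k−1). The bound is attained by the star {A : i ∈ A} for any fixed i ∈ [n]. Here C(206−1, 9−1) = C(205, 8) = 67368244751775.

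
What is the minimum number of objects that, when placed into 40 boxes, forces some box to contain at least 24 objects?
n = (24 − 1)·40 + 1 = 921

By the generalised pigeonhole principle, to guarantee some box contains ≥ r objects we need more than (r − 1) · k objects total. Threshold: n = (r − 1) · k + 1. With r = 24 and k = 40: n = 23 · 40 + 1 = 920 + 1 = 921. For n = 920 = 23 · 40, we can put exactly 23 objects in every box, avoiding 24 in any single one — so 921 is tight.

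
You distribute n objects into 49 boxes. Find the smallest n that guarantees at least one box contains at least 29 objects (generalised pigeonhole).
n = (29 − 1)·49 + 1 = 1373

By the generalised pigeonhole principle, to guarantee some box contains ≥ r objects we need more than (r − 1) · k objects total. Threshold: n = (r − 1) · k + 1. With r = 29 and k = 49: n = 28 · 49 + 1 = 1372 + 1 = 1373. For n = 1372 = 28 · 49, we can put exactly 28 objects in every box, avoiding 29 in any single one — so 1373 is tight.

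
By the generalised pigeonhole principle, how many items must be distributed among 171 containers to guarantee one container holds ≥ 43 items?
n = (43 − 1)·171 + 1 = 7183

By the generalised pigeonhole principle, to guarantee some box contains ≥ r objects we need more than (r − 1) · k objects total. Threshold: n = (r − 1) · k + 1. With r = 43 and k = 171: n = 42 · 171 + 1 = 7182 + 1 = 7183. For n = 7182 = 42 · 171, we can put exactly 42 objects in every box, avoiding 43 in any single one — so 7183 is tight.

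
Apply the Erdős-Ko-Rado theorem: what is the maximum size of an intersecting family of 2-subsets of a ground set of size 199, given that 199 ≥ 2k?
max |F| = C(198, 1) = 198

The Erdős-Ko-Rado theorem states: for n ≥ 2k, an intersecting family of k-subsets of an n-element set has size at most C(n − 1, k − 1), with equality for 'star' families {A ⊆ [n] : |A| = k, i ∈ A} (fix an element i). For n = 199, k = 2: C(198, 1) = 198.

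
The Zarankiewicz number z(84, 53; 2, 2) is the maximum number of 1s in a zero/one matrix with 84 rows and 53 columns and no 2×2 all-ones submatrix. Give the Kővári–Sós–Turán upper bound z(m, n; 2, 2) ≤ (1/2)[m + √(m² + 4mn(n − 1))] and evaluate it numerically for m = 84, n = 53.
z(84, 53; 2, 2) ≤ (1/2)[84 + √(84² + 4·84·53·52)] = (1/2)[84 + √933072] = 524.9783

Kővári–Sós–Turán: let r_1, ..., r_84 be the row sums and z = Σ r_i the total number of 1s. Each pair of columns can share at most one row with both entries 1 (else a 2×2 all-ones block appears), so Σ_i C(r_i, 2) ≤ C(53, 2) = 1378. By convexity Σ_i C(r_i, 2) ≥ 84·C(z/84, 2) = z(z − 84)/(2·84), giving z² − 84z − 84·53·52 ≤ 0 and hence z ≤ (1/2)[84 + √(7056 + 4·231504)] = (1/2)[84 + √933072] ≈ (1/2)(84 + 965.9565) = 524.9783.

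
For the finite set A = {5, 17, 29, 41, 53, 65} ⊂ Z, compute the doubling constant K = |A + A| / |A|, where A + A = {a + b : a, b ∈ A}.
K = |A + A| / |A| = 11/6

Enumerate A + A = {a + b : a, b ∈ A}. With |A| = 6, there are |A|^2 = 36 ordered sum pairs; collecting distinct values, A + A = {10, 22, 34, 46, 58, 70, 82, 94, 106, 118, 130}, so |A + A| = 11. Thus K = 11/6. Here |A + A| = 2|A| − 1 = 11, the minimum possible — so K = 11/6 is minimal, which holds iff A is an arithmetic progression.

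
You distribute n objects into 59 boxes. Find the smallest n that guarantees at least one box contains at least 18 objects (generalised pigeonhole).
n = (18 − 1)·59 + 1 = 1004

By the generalised pigeonhole principle, to guarantee some box contains ≥ r objects we need more than (r − 1) · k objects total. Threshold: n = (r − 1) · k + 1. With r = 18 and k = 59: n = 17 · 59 + 1 = 1003 + 1 = 1004. For n = 1003 = 17 · 59, we can put exactly 17 objects in every box, avoiding 18 in any single one — so 1004 is tight.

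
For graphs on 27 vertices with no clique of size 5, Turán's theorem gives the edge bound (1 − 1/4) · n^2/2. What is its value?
Turán density bound = (3/4) · 27^2/2 = 2187/8 ≈ 273.375

Turán's theorem: ex(n, K_{r+1}) is achieved by the complete r-partite Turán graph T(n, r) with parts as balanced as possible, and is at most (1 − 1/r) · n^2/2. For r = 4, n = 27: the density bound is (3/4) · 729/2 = 2187/8 ≈ 273.375. The integer-valued extremum is e(T(27, 4)) = 273, which is strictly less than the density bound 2187/8 since 4 ∤ 27 (the parts of T(27, 4) cannot all be equal).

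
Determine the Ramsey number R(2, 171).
R(2, 171) = 171

R(2, k) = k for all k ≥ 2: in a 2-colouring of K_k, either some edge is red (a red K_2) or all edges are blue (a blue K_k). And K_{170} coloured all-blue has no blue K_171, so R(2, 171) > 170. Hence R(2, 171) = 171.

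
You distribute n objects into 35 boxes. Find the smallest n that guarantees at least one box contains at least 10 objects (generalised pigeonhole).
n = (10 − 1)·35 + 1 = 316

By the generalised pigeonhole principle, to guarantee some box contains ≥ r objects we need more than (r − 1) · k objects total. Threshold: n = (r − 1) · k + 1. With r = 10 and k = 35: n = 9 · 35 + 1 = 315 + 1 = 316. For n = 315 = 9 · 35, we can put exactly 9 objects in every box, avoiding 10 in any single one — so 316 is tight.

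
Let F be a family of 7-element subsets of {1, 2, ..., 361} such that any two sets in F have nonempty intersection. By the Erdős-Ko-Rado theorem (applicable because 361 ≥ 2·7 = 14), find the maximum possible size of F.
max |F| = C(360, 6) = 2899305949260

Erdős-Ko-Rado (1961): when n ≥ 2k, max |F| = C(n−1, k−1). The bound is attained by the star {A : i ∈ A} for any fixed i ∈ [n]. Here C(361−1, 7−1) = C(360, 6) = 2899305949260.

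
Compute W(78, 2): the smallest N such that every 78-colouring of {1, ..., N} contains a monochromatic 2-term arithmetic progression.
W(78, 2) = 78 + 1 = 79

A 2-term AP is any pair of integers, so a monochromatic 2-AP exists iff some colour is used at least twice. With 78 colours, the colouring i ↦ i on {1, ..., 78} uses each colour once, avoiding any monochromatic pair, so W(78, 2) > 78. For {1, ..., 79}, pigeonhole forces two integers of the same colour, which form a monochromatic 2-AP. Hence W(78, 2) = 79.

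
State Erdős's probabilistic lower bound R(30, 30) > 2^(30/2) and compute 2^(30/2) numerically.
2^(30/2) = 32768; so R(30, 30) > 32768

Colour each edge of K_n uniformly at random with red/blue. The expected number of monochromatic K_30 is C(n, 30) · 2 · 2^(−C(30,2)). If C(n, 30) · 2^(1 − C(30,2)) < 1, then with positive probability no monochromatic K_30 exists, so R(30, 30) > n. The standard estimate C(n, 30) ≤ n^30/30! shows this inequality holds whenever n ≤ 2^(30/2) (since 30! · 2^(C(30,2) − 1) > 2^(30^2/2) ≥ n^30). Hence R(30, 30) > 2^(30/2) = 32768.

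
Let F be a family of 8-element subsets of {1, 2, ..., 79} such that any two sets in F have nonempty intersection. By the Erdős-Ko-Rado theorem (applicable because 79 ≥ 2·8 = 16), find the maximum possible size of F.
max |F| = C(78, 7) = 2641902120

Erdős-Ko-Rado (1961): when n ≥ 2k, max |F| = C(n−1, k−1). The bound is attained by the star {A : i ∈ A} for any fixed i ∈ [n]. Here C(79−1, 8−1) = C(78, 7) = 2641902120.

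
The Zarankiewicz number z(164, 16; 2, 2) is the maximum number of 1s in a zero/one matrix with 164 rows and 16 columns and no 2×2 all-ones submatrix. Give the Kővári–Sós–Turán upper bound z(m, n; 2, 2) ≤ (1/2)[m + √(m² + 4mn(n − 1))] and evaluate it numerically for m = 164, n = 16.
z(164, 16; 2, 2) ≤ (1/2)[164 + √(164² + 4·164·16·15)] = (1/2)[164 + √184336] = 296.6718

Kővári–Sós–Turán: let r_1, ..., r_164 be the row sums and z = Σ r_i the total number of 1s. Each pair of columns can share at most one row with both entries 1 (else a 2×2 all-ones block appears), so Σ_i C(r_i, 2) ≤ C(16, 2) = 120. By convexity Σ_i C(r_i, 2) ≥ 164·C(z/164, 2) = z(z − 164)/(2·164), giving z² − 164z − 164·16·15 ≤ 0 and hence z ≤ (1/2)[164 + √(26896 + 4·39360)] = (1/2)[164 + √184336] ≈ (1/2)(164 + 429.3437) = 296.6718.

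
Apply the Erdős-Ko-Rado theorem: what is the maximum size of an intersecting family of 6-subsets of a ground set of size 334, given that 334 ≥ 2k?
max |F| = C(333, 5) = 33108454071

Erdős-Ko-Rado (1961): when n ≥ 2k, max |F| = C(n−1, k−1). The bound is attained by the star {A : i ∈ A} for any fixed i ∈ [n]. Here C(334−1, 6−1) = C(333, 5) = 33108454071.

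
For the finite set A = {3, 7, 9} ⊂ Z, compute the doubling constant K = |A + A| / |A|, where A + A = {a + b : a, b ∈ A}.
K = |A + A| / |A| = 6/3 = 2

Enumerate A + A = {a + b : a, b ∈ A}. With |A| = 3, there are |A|^2 = 9 ordered sum pairs; collecting distinct values, A + A = {6, 10, 12, 14, 16, 18}, so |A + A| = 6. Thus K = 6/3 = 2. For comparison, the minimum possible |A + A| over all 3-element sets is 2·3 − 1 = 5 (so min K = 5/3), attained only by arithmetic progressions.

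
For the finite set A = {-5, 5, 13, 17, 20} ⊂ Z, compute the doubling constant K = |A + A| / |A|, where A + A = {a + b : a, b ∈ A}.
K = |A + A| / |A| = 15/5 = 3

Enumerate A + A = {a + b : a, b ∈ A}. With |A| = 5, there are |A|^2 = 25 ordered sum pairs; collecting distinct values, A + A = {-10, 0, 8, 10, 12, 15, 18, 22, 25, 26, 30, 33, 34, 37, 40}, so |A + A| = 15. Thus K = 15/5 = 3. For comparison, the minimum possible |A + A| over all 5-element sets is 2·5 − 1 = 9 (so min K = 9/5), attained only by arithmetic progressions.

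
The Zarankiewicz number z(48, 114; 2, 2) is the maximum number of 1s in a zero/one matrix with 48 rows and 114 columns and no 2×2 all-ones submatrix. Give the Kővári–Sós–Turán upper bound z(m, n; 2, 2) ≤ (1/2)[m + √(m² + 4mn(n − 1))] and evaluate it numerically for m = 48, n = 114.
z(48, 114; 2, 2) ≤ (1/2)[48 + √(48² + 4·48·114·113)] = (1/2)[48 + √2475648] = 810.7096

Kővári–Sós–Turán: let r_1, ..., r_48 be the row sums and z = Σ r_i the total number of 1s. Each pair of columns can share at most one row with both entries 1 (else a 2×2 all-ones block appears), so Σ_i C(r_i, 2) ≤ C(114, 2) = 6441. By convexity Σ_i C(r_i, 2) ≥ 48·C(z/48, 2) = z(z − 48)/(2·48), giving z² − 48z − 48·114·113 ≤ 0 and hence z ≤ (1/2)[48 + √(2304 + 4·618336)] = (1/2)[48 + √2475648] ≈ (1/2)(48 + 1573.4192) = 810.7096.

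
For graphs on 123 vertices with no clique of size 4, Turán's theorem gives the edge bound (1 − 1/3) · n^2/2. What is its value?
Turán density bound = (2/3) · 123^2/2 = 5043

Turán's theorem: ex(n, K_{r+1}) is achieved by the complete r-partite Turán graph T(n, r) with parts as balanced as possible, and is at most (1 − 1/r) · n^2/2. For r = 3, n = 123: the density bound is (2/3) · 15129/2 = 5043. Since 3 ∣ 123, the Turán graph T(123, 3) has parts of equal size 41, and its edge count e(T(123, 3)) = 5043 attains the density bound exactly.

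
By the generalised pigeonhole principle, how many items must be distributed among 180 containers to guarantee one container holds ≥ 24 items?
n = (24 − 1)·180 + 1 = 4141

By the generalised pigeonhole principle, to guarantee some box contains ≥ r objects we need more than (r − 1) · k objects total. Threshold: n = (r − 1) · k + 1. With r = 24 and k = 180: n = 23 · 180 + 1 = 4140 + 1 = 4141. For n = 4140 = 23 · 180, we can put exactly 23 objects in every box, avoiding 24 in any single one — so 4141 is tight.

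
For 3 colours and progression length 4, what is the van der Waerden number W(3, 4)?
W(3, 4) = 293

This is a classical value, W(3, 4) = 293, established by combining an explicit 3-colouring of {1, ..., 292} with no monochromatic 4-AP (giving the lower bound W(3, 4) > 292) and a finite case analysis / exhaustive computer search showing every 3-colouring of {1, ..., 293} has such an AP.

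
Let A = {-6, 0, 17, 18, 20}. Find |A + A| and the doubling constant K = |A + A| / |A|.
K = |A + A| / |A| = 15/5 = 3

Enumerate A + A = {a + b : a, b ∈ A}. With |A| = 5, there are |A|^2 = 25 ordered sum pairs; collecting distinct values, A + A = {-12, -6, 0, 11, 12, 14, 17, 18, 20, 34, 35, 36, 37, 38, 40}, so |A + A| = 15. Thus K = 15/5 = 3. For comparison, the minimum possible |A + A| over all 5-element sets is 2·5 − 1 = 9 (so min K = 9/5), attained only by arithmetic progressions.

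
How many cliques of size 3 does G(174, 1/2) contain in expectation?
E[# K_3] = C(174, 3) · (1/2)^C(3, 2) = 862924 / 2^3 = 215731/2 = 107865.5

For each 3-subset S of vertices (there are C(174, 3) = 862924 such S), let X_S = 1 if S induces a K_3 (all C(3, 2) = 3 edges present). Then P(X_S = 1) = (1/2)^3 = 1/8. By linearity of expectation, E[# K_3] = C(174, 3) · (1/2)^3 = 862924 / 8 = 215731/2 = 107865.5.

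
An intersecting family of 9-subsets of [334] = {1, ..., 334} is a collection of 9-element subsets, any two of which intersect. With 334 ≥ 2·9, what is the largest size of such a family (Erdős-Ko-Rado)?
max |F| = C(333, 8) = 3445393434665391

The Erdős-Ko-Rado theorem states: for n ≥ 2k, an intersecting family of k-subsets of an n-element set has size at most C(n − 1, k − 1), with equality for 'star' families {A ⊆ [n] : |A| = k, i ∈ A} (fix an element i). For n = 334, k = 9: C(333, 8) = 3445393434665391.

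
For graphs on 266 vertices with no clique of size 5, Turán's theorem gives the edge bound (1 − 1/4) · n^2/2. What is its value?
Turán density bound = (3/4) · 266^2/2 = 53067/2 ≈ 26533.5

Turán's theorem: ex(n, K_{r+1}) is achieved by the complete r-partite Turán graph T(n, r) with parts as balanced as possible, and is at most (1 − 1/r) · n^2/2. For r = 4, n = 266: the density bound is (3/4) · 70756/2 = 53067/2 ≈ 26533.5. The integer-valued extremum is e(T(266, 4)) = 26533, which is strictly less than the density bound 53067/2 since 4 ∤ 266 (the parts of T(266, 4) cannot all be equal).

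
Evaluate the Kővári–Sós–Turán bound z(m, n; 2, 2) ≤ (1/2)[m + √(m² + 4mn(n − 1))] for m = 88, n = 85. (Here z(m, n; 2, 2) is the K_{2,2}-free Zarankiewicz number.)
z(88, 85; 2, 2) ≤ (1/2)[88 + √(88² + 4·88·85·84)] = (1/2)[88 + √2521024] = 837.8866

Kővári–Sós–Turán: let r_1, ..., r_88 be the row sums and z = Σ r_i the total number of 1s. Each pair of columns can share at most one row with both entries 1 (else a 2×2 all-ones block appears), so Σ_i C(r_i, 2) ≤ C(85, 2) = 3570. By convexity Σ_i C(r_i, 2) ≥ 88·C(z/88, 2) = z(z − 88)/(2·88), giving z² − 88z − 88·85·84 ≤ 0 and hence z ≤ (1/2)[88 + √(7744 + 4·628320)] = (1/2)[88 + √2521024] ≈ (1/2)(88 + 1587.7733) = 837.8866.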